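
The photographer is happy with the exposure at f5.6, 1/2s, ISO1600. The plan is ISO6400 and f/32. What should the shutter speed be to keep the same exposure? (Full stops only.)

4 s

ISO: 1600 → 3200 → 6400 — 2 stops raised (brighter).
Aperture: f/5.6 → f/8 → f/11 → f/16 → f/22 → f/32 — 5 stops smaller aperture (darker).
Net change so far: 3 stops darker. Offset with the shutter speed: 1/2 → 1 → 2 → 4.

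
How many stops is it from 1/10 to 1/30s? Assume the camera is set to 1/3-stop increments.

1/10 → 1/13 → 1/15 → 1/20 → 1/25 → 1/30 — count the steps: 5 third-stops = 1 2/3 stops.

1 2/3 stops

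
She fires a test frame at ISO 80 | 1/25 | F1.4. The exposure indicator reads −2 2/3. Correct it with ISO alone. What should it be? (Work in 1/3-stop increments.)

Underexposed by 2 2/3 stops → need 2 2/3 stops brighter.
ISO: 80 → 100 → 125 → 160 → 200 → 250 → 320 → 400 → 500.

ISO 500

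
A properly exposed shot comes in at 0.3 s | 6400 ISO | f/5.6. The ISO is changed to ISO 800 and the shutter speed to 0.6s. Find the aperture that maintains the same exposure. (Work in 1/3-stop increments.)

ISO: 6400 → 5000 → 4000 → 3200 → 2500 → 2000 → 1600 → 1250 → 1000 → 800 — 3 stops dropped (darker).
Shutter speed: 0.3 → 0.4 → 0.5 → 0.6 — 1 stop slower (brighter).
Net change so far: 2 stops darker. Offset with the aperture: f/5.6 → f/5 → f/4.5 → f/4 → f/3.5 → f/3.2 → f/2.8.

f/2.8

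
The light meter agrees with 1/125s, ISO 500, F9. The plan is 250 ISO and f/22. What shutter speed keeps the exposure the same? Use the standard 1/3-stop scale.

ISO: 500 → 400 → 320 → 250 — 1 stop lower (darker).
Aperture: f/9 → f/10 → f/11 → f/13 → f/14 → f/16 → f/18 → f/20 → f/22 — 2 2/3 stops stopped down (darker).
Net change so far: 3 2/3 stops darker. Offset with the shutter speed: 1/125 → 1/100 → 1/80 → 1/60 → 1/50 → 1/40 → 1/30 → 1/25 → 1/20 → 1/15 → 1/13 → 1/10.

1/10s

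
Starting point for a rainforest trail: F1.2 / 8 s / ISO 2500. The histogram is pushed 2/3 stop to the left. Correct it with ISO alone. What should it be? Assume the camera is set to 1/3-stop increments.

Underexposed by 2/3 stop → need 2/3 stop brighter.
ISO: 2500 → 3200 → 4000.

ISO 4000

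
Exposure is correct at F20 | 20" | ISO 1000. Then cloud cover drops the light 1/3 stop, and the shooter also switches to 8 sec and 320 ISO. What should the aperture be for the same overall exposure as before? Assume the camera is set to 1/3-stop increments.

Scene light: 1/3 stop darker.
Shutter speed: 20 → 15 → 13 → 10 → 8 — 1 1/3 stops shorter (darker).
ISO: 1000 → 800 → 640 → 500 → 400 → 320 — 1 2/3 stops dropped (darker).
Net so far: 3 1/3 stops darker. Aperture: f/20 → f/18 → f/16 → f/14 → f/13 → f/11 → f/10 → f/9 → f/8 → f/7.1 → f/6.3.

f/6.3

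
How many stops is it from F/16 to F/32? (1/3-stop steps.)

2 stops

f/16 → f/18 → f/20 → f/22 → f/25 → f/29 → f/32 — count the steps: 6 third-stops = 2 stops.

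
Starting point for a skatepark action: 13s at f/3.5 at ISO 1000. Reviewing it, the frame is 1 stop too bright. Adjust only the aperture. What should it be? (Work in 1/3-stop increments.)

Overexposed by 1 stop → need 1 stop darker.
Aperture: f/3.5 → f/4 → f/4.5 → f/5.

f/5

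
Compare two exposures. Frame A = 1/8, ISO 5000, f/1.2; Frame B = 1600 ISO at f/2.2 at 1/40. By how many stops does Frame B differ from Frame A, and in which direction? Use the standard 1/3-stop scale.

Aperture: f/1.2 → f/1.4 → f/1.6 → f/1.8 → f/2 → f/2.2 — 1 2/3 stops smaller aperture (darker).
Shutter speed: 1/8 → 1/10 → 1/13 → 1/15 → 1/20 → 1/25 → 1/30 → 1/40 — 2 1/3 stops shorter (darker).
ISO: 5000 → 4000 → 3200 → 2500 → 2000 → 1600 — 1 2/3 stops dropped (darker).
Net: −1 2/3 −2 1/3 −1 2/3 = −5 2/3 stops.

5 2/3 stops darker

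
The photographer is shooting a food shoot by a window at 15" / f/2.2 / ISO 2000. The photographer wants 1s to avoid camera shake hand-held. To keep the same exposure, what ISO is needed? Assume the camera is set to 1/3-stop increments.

Shutter speed: 15 → 13 → 10 → 8 → 6 → 5 → 4 → 3.2 → 2.5 → 2 → 1.6 → 1.3 → 1 — 4 stops faster (darker).
Need 4 stops brighter from the ISO: 2000 → 2500 → 3200 → 4000 → 5000 → 6400 → 8000 → 10000 → 12800 → 16000 → 20000 → 25600 → 32000.

ISO 32000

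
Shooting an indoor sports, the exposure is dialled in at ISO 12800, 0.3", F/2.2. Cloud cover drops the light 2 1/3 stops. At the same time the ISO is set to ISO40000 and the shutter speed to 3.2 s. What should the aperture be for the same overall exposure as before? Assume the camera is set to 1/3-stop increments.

Scene light: 2 1/3 stops darker.
ISO: 12800 → 16000 → 20000 → 25600 → 32000 → 40000 — 1 2/3 stops raised (brighter).
Shutter speed: 0.3 → 0.4 → 0.5 → 0.6 → 0.8 → 1 → 1.3 → 1.6 → 2 → 2.5 → 3.2 — 3 1/3 stops slower (brighter).
Net so far: 2 2/3 stops brighter. Aperture: f/2.2 → f/2.5 → f/2.8 → f/3.2 → f/3.5 → f/4 → f/4.5 → f/5 → f/5.6.

f/5.6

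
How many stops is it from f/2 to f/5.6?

f/2 → f/2.8 → f/4 → f/5.6 — count the steps: 3 stops.

3 stops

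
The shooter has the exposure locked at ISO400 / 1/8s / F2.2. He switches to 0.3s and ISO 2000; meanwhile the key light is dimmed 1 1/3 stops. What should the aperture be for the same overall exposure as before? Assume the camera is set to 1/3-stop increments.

f/5

Scene light: 1 1/3 stops darker.
Shutter speed: 1/8 → 1/6 → 1/5 → 1/4 → 0.3 — 1 1/3 stops slower (brighter).
ISO: 400 → 500 → 640 → 800 → 1000 → 1250 → 1600 → 2000 — 2 1/3 stops higher (brighter).
Net so far: 2 1/3 stops brighter. Aperture: f/2.2 → f/2.5 → f/2.8 → f/3.2 → f/3.5 → f/4 → f/4.5 → f/5.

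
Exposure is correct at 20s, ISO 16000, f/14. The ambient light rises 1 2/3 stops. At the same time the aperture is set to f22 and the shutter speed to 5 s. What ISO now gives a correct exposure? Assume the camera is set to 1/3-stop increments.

Scene light: 1 2/3 stops brighter.
Aperture: f/14 → f/16 → f/18 → f/20 → f/22 — 1 1/3 stops smaller aperture (darker).
Shutter speed: 20 → 15 → 13 → 10 → 8 → 6 → 5 — 2 stops shorter (darker).
Net so far: 1 2/3 stops darker. ISO: 16000 → 20000 → 25600 → 32000 → 40000 → 51200.

ISO 51200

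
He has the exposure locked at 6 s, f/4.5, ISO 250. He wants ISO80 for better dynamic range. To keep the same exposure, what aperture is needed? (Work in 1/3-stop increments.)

f/2.5

ISO: 250 → 200 → 160 → 125 → 100 → 80 — 1 2/3 stops lower (darker).
Need 1 2/3 stops brighter from the aperture: f/4.5 → f/4 → f/3.5 → f/3.2 → f/2.8 → f/2.5.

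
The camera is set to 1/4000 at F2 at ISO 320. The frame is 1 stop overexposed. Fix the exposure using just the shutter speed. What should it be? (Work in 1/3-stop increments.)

1/8000s

Overexposed by 1 stop → need 1 stop darker.
Shutter speed: 1/4000 → 1/5000 → 1/6400 → 1/8000.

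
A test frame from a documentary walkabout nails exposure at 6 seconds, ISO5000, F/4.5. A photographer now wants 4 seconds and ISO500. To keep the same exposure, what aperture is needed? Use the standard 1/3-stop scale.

Shutter speed: 6 → 5 → 4 — 2/3 stop shorter (darker).
ISO: 5000 → 4000 → 3200 → 2500 → 2000 → 1600 → 1250 → 1000 → 800 → 640 → 500 — 3 1/3 stops dropped (darker).
Net change so far: 4 stops darker. Offset with the aperture: f/4.5 → f/4 → f/3.5 → f/3.2 → f/2.8 → f/2.5 → f/2.2 → f/2 → f/1.8 → f/1.6 → f/1.4 → f/1.2 → f/1.1.

f/1.1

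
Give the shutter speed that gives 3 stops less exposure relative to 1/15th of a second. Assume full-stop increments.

1/125s

Shutter speed: 1/15 → 1/30 → 1/60 → 1/125 — 3 stops faster (darker).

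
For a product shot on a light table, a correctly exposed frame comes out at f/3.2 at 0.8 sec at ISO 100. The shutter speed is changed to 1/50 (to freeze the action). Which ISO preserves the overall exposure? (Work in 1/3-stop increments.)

ISO 4000

Shutter speed: 0.8 → 0.6 → 0.5 → 0.4 → 0.3 → 1/4 → 1/5 → 1/6 → 1/8 → 1/10 → 1/13 → 1/15 → 1/20 → 1/25 → 1/30 → 1/40 → 1/50 — 5 1/3 stops shorter (darker).
Need 5 1/3 stops brighter from the ISO: 100 → 125 → 160 → 200 → 250 → 320 → 400 → 500 → 640 → 800 → 1000 → 1250 → 1600 → 2000 → 2500 → 3200 → 4000.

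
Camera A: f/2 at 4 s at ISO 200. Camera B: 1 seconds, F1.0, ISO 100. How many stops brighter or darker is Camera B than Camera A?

Aperture: f/2 → f/1.4 → f/1.0 — 2 stops opened up (brighter).
Shutter speed: 4 → 2 → 1 — 2 stops shorter (darker).
ISO: 200 → 100 — 1 stop lower (darker).
Net: +2 −2 −1 = −1 stop.

1 stop darker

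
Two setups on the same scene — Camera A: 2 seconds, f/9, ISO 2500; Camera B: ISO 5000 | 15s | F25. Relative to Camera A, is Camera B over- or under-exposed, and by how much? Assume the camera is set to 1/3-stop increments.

1 stop brighter

Aperture: f/9 → f/10 → f/11 → f/13 → f/14 → f/16 → f/18 → f/20 → f/22 → f/25 — 3 stops stopped down (darker).
Shutter speed: 2 → 2.5 → 3.2 → 4 → 5 → 6 → 8 → 10 → 13 → 15 — 3 stops longer (brighter).
ISO: 2500 → 3200 → 4000 → 5000 — 1 stop raised (brighter).
Net: −3 +3 +1 = +1 stop.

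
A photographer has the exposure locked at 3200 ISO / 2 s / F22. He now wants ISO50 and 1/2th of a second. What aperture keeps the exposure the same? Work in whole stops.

ISO: 3200 → 1600 → 800 → 400 → 200 → 100 → 50 — 6 stops dropped (darker).
Shutter speed: 2 → 1 → 1/2 — 2 stops faster (darker).
Net change so far: 8 stops darker. Offset with the aperture: f/22 → f/16 → f/11 → f/8 → f/5.6 → f/4 → f/2.8 → f/2 → f/1.4.

f/1.4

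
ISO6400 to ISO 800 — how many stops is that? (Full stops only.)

3 stops

6400 → 3200 → 1600 → 800 — count the steps: 3 stops.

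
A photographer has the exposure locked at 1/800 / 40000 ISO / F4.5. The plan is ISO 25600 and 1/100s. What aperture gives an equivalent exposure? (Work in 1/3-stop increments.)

ISO: 40000 → 32000 → 25600 — 2/3 stop dropped (darker).
Shutter speed: 1/800 → 1/640 → 1/500 → 1/400 → 1/320 → 1/250 → 1/200 → 1/160 → 1/125 → 1/100 — 3 stops slower (brighter).
Net change so far: 2 1/3 stops brighter. Offset with the aperture: f/4.5 → f/5 → f/5.6 → f/6.3 → f/7.1 → f/8 → f/9 → f/10.

f/10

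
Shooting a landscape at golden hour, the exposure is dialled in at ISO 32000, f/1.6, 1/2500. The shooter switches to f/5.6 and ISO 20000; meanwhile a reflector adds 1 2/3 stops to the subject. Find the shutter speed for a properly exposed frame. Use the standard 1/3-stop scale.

Scene light: 1 2/3 stops brighter.
Aperture: f/1.6 → f/1.8 → f/2 → f/2.2 → f/2.5 → f/2.8 → f/3.2 → f/3.5 → f/4 → f/4.5 → f/5 → f/5.6 — 3 2/3 stops stopped down (darker).
ISO: 32000 → 25600 → 20000 — 2/3 stop lower (darker).
Net so far: 2 2/3 stops darker. Shutter speed: 1/2500 → 1/2000 → 1/1600 → 1/1250 → 1/1000 → 1/800 → 1/640 → 1/500 → 1/400.

1/400s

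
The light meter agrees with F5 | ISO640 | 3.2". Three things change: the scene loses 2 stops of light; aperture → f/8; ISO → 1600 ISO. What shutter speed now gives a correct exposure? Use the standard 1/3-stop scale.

Scene light: 2 stops darker.
Aperture: f/5 → f/5.6 → f/6.3 → f/7.1 → f/8 — 1 1/3 stops smaller aperture (darker).
ISO: 640 → 800 → 1000 → 1250 → 1600 — 1 1/3 stops higher (brighter).
Net so far: 2 stops darker. Shutter speed: 3.2 → 4 → 5 → 6 → 8 → 10 → 13.

13 s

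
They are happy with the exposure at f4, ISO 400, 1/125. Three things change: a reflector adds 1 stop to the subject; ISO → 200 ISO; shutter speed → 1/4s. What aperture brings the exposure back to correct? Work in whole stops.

f/22

Scene light: 1 stop brighter.
ISO: 400 → 200 — 1 stop lower (darker).
Shutter speed: 1/125 → 1/60 → 1/30 → 1/15 → 1/8 → 1/4 — 5 stops slower (brighter).
Net so far: 5 stops brighter. Aperture: f/4 → f/5.6 → f/8 → f/11 → f/16 → f/22.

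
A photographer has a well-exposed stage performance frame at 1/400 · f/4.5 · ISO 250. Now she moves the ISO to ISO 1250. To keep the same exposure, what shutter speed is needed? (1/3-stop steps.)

1/2000s

ISO: 250 → 320 → 400 → 500 → 640 → 800 → 1000 → 1250 — 2 1/3 stops higher (brighter).
Need 2 1/3 stops darker from the shutter speed: 1/400 → 1/500 → 1/640 → 1/800 → 1/1000 → 1/1250 → 1/1600 → 1/2000.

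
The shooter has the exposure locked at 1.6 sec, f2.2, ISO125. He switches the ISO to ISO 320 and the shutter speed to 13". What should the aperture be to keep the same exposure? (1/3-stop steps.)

f/10

ISO: 125 → 160 → 200 → 250 → 320 — 1 1/3 stops raised (brighter).
Shutter speed: 1.6 → 2 → 2.5 → 3.2 → 4 → 5 → 6 → 8 → 10 → 13 — 3 stops slower (brighter).
Net change so far: 4 1/3 stops brighter. Offset with the aperture: f/2.2 → f/2.5 → f/2.8 → f/3.2 → f/3.5 → f/4 → f/4.5 → f/5 → f/5.6 → f/6.3 → f/7.1 → f/8 → f/9 → f/10.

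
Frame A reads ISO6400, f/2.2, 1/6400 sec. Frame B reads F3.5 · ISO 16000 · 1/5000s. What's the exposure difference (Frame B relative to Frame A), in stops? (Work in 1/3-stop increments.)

Aperture: f/2.2 → f/2.5 → f/2.8 → f/3.2 → f/3.5 — 1 1/3 stops stopped down (darker).
Shutter speed: 1/6400 → 1/5000 — 1/3 stop slower (brighter).
ISO: 6400 → 8000 → 10000 → 12800 → 16000 — 1 1/3 stops raised (brighter).
Net: −1 1/3 +1/3 +1 1/3 = +1/3 stops.

1/3 stop brighter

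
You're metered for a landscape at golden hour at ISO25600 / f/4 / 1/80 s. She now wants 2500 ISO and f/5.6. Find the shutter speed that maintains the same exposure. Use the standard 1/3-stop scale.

1/4s

ISO: 25600 → 20000 → 16000 → 12800 → 10000 → 8000 → 6400 → 5000 → 4000 → 3200 → 2500 — 3 1/3 stops lower (darker).
Aperture: f/4 → f/4.5 → f/5 → f/5.6 — 1 stop stopped down (darker).
Net change so far: 4 1/3 stops darker. Offset with the shutter speed: 1/80 → 1/60 → 1/50 → 1/40 → 1/30 → 1/25 → 1/20 → 1/15 → 1/13 → 1/10 → 1/8 → 1/6 → 1/5 → 1/4.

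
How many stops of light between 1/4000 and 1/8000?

1 stop

1/4000 → 1/8000 — count the steps: 1 stop.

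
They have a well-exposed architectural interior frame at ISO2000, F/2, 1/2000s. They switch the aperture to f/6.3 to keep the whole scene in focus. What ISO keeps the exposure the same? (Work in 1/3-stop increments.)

ISO 20000

Aperture: f/2 → f/2.2 → f/2.5 → f/2.8 → f/3.2 → f/3.5 → f/4 → f/4.5 → f/5 → f/5.6 → f/6.3 — 3 1/3 stops smaller aperture (darker).
Need 3 1/3 stops brighter from the ISO: 2000 → 2500 → 3200 → 4000 → 5000 → 6400 → 8000 → 10000 → 12800 → 16000 → 20000.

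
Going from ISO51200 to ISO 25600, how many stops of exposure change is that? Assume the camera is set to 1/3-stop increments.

1 stop

51200 → 40000 → 32000 → 25600 — count the steps: 3 third-stops = 1 stop.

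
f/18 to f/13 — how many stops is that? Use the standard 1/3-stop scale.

1 stop

f/18 → f/16 → f/14 → f/13 — count the steps: 3 third-stops = 1 stop.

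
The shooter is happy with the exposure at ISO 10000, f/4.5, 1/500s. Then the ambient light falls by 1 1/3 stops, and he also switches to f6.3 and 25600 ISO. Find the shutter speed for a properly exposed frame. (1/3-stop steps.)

Scene light: 1 1/3 stops darker.
Aperture: f/4.5 → f/5 → f/5.6 → f/6.3 — 1 stop smaller aperture (darker).
ISO: 10000 → 12800 → 16000 → 20000 → 25600 — 1 1/3 stops raised (brighter).
Net so far: 1 stop darker. Shutter speed: 1/500 → 1/400 → 1/320 → 1/250.

1/250s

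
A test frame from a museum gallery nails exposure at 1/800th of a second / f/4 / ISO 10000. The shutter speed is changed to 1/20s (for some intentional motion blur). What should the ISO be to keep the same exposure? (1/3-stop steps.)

Shutter speed: 1/800 → 1/640 → 1/500 → 1/400 → 1/320 → 1/250 → 1/200 → 1/160 → 1/125 → 1/100 → 1/80 → 1/60 → 1/50 → 1/40 → 1/30 → 1/25 → 1/20 — 5 1/3 stops slower (brighter).
Need 5 1/3 stops darker from the ISO: 10000 → 8000 → 6400 → 5000 → 4000 → 3200 → 2500 → 2000 → 1600 → 1250 → 1000 → 800 → 640 → 500 → 400 → 320 → 250.

ISO 250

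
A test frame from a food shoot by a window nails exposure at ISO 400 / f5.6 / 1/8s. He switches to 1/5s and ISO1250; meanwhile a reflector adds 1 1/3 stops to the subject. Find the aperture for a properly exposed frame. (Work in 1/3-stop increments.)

Scene light: 1 1/3 stops brighter.
Shutter speed: 1/8 → 1/6 → 1/5 — 2/3 stop longer (brighter).
ISO: 400 → 500 → 640 → 800 → 1000 → 1250 — 1 2/3 stops higher (brighter).
Net so far: 3 2/3 stops brighter. Aperture: f/5.6 → f/6.3 → f/7.1 → f/8 → f/9 → f/10 → f/11 → f/13 → f/14 → f/16 → f/18 → f/20.

f/20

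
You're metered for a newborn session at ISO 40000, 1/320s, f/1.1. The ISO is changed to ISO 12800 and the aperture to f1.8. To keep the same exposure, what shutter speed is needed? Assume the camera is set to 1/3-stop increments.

1/40s

ISO: 40000 → 32000 → 25600 → 20000 → 16000 → 12800 — 1 2/3 stops dropped (darker).
Aperture: f/1.1 → f/1.2 → f/1.4 → f/1.6 → f/1.8 — 1 1/3 stops stopped down (darker).
Net change so far: 3 stops darker. Offset with the shutter speed: 1/320 → 1/250 → 1/200 → 1/160 → 1/125 → 1/100 → 1/80 → 1/60 → 1/50 → 1/40.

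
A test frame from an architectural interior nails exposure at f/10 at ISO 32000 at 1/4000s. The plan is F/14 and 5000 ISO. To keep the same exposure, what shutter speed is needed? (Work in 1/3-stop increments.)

Aperture: f/10 → f/11 → f/13 → f/14 — 1 stop narrower (darker).
ISO: 32000 → 25600 → 20000 → 16000 → 12800 → 10000 → 8000 → 6400 → 5000 — 2 2/3 stops dropped (darker).
Net change so far: 3 2/3 stops darker. Offset with the shutter speed: 1/4000 → 1/3200 → 1/2500 → 1/2000 → 1/1600 → 1/1250 → 1/1000 → 1/800 → 1/640 → 1/500 → 1/400 → 1/320.

1/320s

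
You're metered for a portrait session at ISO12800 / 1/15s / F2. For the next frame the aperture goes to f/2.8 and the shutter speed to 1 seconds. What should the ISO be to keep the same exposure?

ISO 1600

Aperture: f/2 → f/2.8 — 1 stop stopped down (darker).
Shutter speed: 1/15 → 1/8 → 1/4 → 1/2 → 1 — 4 stops slower (brighter).
Net change so far: 3 stops brighter. Offset with the ISO: 12800 → 6400 → 3200 → 1600.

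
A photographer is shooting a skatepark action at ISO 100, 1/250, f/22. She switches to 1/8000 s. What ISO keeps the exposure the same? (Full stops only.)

ISO 3200

Shutter speed: 1/250 → 1/500 → 1/1000 → 1/2000 → 1/4000 → 1/8000 — 5 stops shorter (darker).
Need 5 stops brighter from the ISO: 100 → 200 → 400 → 800 → 1600 → 3200.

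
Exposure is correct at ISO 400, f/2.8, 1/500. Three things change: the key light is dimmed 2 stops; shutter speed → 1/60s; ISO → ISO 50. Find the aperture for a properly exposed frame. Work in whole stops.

Scene light: 2 stops darker.
Shutter speed: 1/500 → 1/250 → 1/125 → 1/60 — 3 stops longer (brighter).
ISO: 400 → 200 → 100 → 50 — 3 stops lower (darker).
Net so far: 2 stops darker. Aperture: f/2.8 → f/2 → f/1.4.

f/1.4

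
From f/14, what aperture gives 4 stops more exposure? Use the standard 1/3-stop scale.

Aperture: f/14 → f/13 → f/11 → f/10 → f/9 → f/8 → f/7.1 → f/6.3 → f/5.6 → f/5 → f/4.5 → f/4 → f/3.5 — 4 stops opened up (brighter).

f/3.5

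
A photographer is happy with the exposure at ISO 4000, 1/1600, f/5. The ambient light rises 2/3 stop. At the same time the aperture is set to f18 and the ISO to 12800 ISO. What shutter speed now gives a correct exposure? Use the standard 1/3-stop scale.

Scene light: 2/3 stop brighter.
Aperture: f/5 → f/5.6 → f/6.3 → f/7.1 → f/8 → f/9 → f/10 → f/11 → f/13 → f/14 → f/16 → f/18 — 3 2/3 stops narrower (darker).
ISO: 4000 → 5000 → 6400 → 8000 → 10000 → 12800 — 1 2/3 stops raised (brighter).
Net so far: 1 1/3 stops darker. Shutter speed: 1/1600 → 1/1250 → 1/1000 → 1/800 → 1/640.

1/640s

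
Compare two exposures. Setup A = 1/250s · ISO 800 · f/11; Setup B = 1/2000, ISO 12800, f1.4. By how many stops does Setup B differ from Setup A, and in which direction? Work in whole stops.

Aperture: f/11 → f/8 → f/5.6 → f/4 → f/2.8 → f/2 → f/1.4 — 6 stops larger aperture (brighter).
Shutter speed: 1/250 → 1/500 → 1/1000 → 1/2000 — 3 stops shorter (darker).
ISO: 800 → 1600 → 3200 → 6400 → 12800 — 4 stops raised (brighter).
Net: +6 −3 +4 = +7 stops.

7 stops brighter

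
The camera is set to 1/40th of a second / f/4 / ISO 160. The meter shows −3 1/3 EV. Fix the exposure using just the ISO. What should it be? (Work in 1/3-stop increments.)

ISO 1600

Underexposed by 3 1/3 stops → need 3 1/3 stops brighter.
ISO: 160 → 200 → 250 → 320 → 400 → 500 → 640 → 800 → 1000 → 1250 → 1600.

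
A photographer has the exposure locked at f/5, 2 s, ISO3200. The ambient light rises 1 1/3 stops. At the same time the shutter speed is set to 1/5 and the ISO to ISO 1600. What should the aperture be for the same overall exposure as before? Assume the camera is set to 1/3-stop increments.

f/1.8

Scene light: 1 1/3 stops brighter.
Shutter speed: 2 → 1.6 → 1.3 → 1 → 0.8 → 0.6 → 0.5 → 0.4 → 0.3 → 1/4 → 1/5 — 3 1/3 stops shorter (darker).
ISO: 3200 → 2500 → 2000 → 1600 — 1 stop dropped (darker).
Net so far: 3 stops darker. Aperture: f/5 → f/4.5 → f/4 → f/3.5 → f/3.2 → f/2.8 → f/2.5 → f/2.2 → f/2 → f/1.8.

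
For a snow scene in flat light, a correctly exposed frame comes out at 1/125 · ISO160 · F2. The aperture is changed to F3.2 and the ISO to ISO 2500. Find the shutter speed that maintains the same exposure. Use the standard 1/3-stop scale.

1/800s

Aperture: f/2 → f/2.2 → f/2.5 → f/2.8 → f/3.2 — 1 1/3 stops smaller aperture (darker).
ISO: 160 → 200 → 250 → 320 → 400 → 500 → 640 → 800 → 1000 → 1250 → 1600 → 2000 → 2500 — 4 stops raised (brighter).
Net change so far: 2 2/3 stops brighter. Offset with the shutter speed: 1/125 → 1/160 → 1/200 → 1/250 → 1/320 → 1/400 → 1/500 → 1/640 → 1/800.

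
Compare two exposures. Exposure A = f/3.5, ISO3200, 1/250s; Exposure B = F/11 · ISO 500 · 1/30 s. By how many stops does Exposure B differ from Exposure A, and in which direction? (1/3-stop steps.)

Aperture: f/3.5 → f/4 → f/4.5 → f/5 → f/5.6 → f/6.3 → f/7.1 → f/8 → f/9 → f/10 → f/11 — 3 1/3 stops stopped down (darker).
Shutter speed: 1/250 → 1/200 → 1/160 → 1/125 → 1/100 → 1/80 → 1/60 → 1/50 → 1/40 → 1/30 — 3 stops slower (brighter).
ISO: 3200 → 2500 → 2000 → 1600 → 1250 → 1000 → 800 → 640 → 500 — 2 2/3 stops dropped (darker).
Net: −3 1/3 +3 −2 2/3 = −3 stops.

3 stops darker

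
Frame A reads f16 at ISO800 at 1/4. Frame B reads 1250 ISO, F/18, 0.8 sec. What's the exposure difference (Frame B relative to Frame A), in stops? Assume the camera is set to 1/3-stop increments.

Aperture: f/16 → f/18 — 1/3 stop stopped down (darker).
Shutter speed: 1/4 → 0.3 → 0.4 → 0.5 → 0.6 → 0.8 — 1 2/3 stops longer (brighter).
ISO: 800 → 1000 → 1250 — 2/3 stop higher (brighter).
Net: −1/3 +1 2/3 +2/3 = +2 stops.

2 stops brighter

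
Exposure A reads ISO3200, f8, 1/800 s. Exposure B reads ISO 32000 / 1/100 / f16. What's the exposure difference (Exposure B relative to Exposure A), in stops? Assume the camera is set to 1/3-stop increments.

4 1/3 stops brighter

Aperture: f/8 → f/9 → f/10 → f/11 → f/13 → f/14 → f/16 — 2 stops smaller aperture (darker).
Shutter speed: 1/800 → 1/640 → 1/500 → 1/400 → 1/320 → 1/250 → 1/200 → 1/160 → 1/125 → 1/100 — 3 stops longer (brighter).
ISO: 3200 → 4000 → 5000 → 6400 → 8000 → 10000 → 12800 → 16000 → 20000 → 25600 → 32000 — 3 1/3 stops higher (brighter).
Net: −2 +3 +3 1/3 = +4 1/3 stops.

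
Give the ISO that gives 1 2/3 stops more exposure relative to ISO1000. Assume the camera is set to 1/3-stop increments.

ISO 3200

ISO: 1000 → 1250 → 1600 → 2000 → 2500 → 3200 — 1 2/3 stops higher (brighter).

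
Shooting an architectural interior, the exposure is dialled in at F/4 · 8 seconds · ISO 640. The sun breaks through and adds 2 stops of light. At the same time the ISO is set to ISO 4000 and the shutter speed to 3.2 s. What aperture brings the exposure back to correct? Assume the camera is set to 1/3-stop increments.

f/13

Scene light: 2 stops brighter.
ISO: 640 → 800 → 1000 → 1250 → 1600 → 2000 → 2500 → 3200 → 4000 — 2 2/3 stops raised (brighter).
Shutter speed: 8 → 6 → 5 → 4 → 3.2 — 1 1/3 stops shorter (darker).
Net so far: 3 1/3 stops brighter. Aperture: f/4 → f/4.5 → f/5 → f/5.6 → f/6.3 → f/7.1 → f/8 → f/9 → f/10 → f/11 → f/13.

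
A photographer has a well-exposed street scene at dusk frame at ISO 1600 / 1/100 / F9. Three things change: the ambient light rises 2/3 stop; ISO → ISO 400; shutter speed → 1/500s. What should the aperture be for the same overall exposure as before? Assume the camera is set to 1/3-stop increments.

Scene light: 2/3 stop brighter.
ISO: 1600 → 1250 → 1000 → 800 → 640 → 500 → 400 — 2 stops dropped (darker).
Shutter speed: 1/100 → 1/125 → 1/160 → 1/200 → 1/250 → 1/320 → 1/400 → 1/500 — 2 1/3 stops faster (darker).
Net so far: 3 2/3 stops darker. Aperture: f/9 → f/8 → f/7.1 → f/6.3 → f/5.6 → f/5 → f/4.5 → f/4 → f/3.5 → f/3.2 → f/2.8 → f/2.5.

f/2.5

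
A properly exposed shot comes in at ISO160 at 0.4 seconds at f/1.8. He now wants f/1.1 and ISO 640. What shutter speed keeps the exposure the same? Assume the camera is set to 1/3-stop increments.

1/25s

Aperture: f/1.8 → f/1.6 → f/1.4 → f/1.2 → f/1.1 — 1 1/3 stops wider (brighter).
ISO: 160 → 200 → 250 → 320 → 400 → 500 → 640 — 2 stops higher (brighter).
Net change so far: 3 1/3 stops brighter. Offset with the shutter speed: 0.4 → 0.3 → 1/4 → 1/5 → 1/6 → 1/8 → 1/10 → 1/13 → 1/15 → 1/20 → 1/25.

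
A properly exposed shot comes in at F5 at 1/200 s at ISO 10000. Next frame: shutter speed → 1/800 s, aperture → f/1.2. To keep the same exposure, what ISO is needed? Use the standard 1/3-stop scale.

Shutter speed: 1/200 → 1/250 → 1/320 → 1/400 → 1/500 → 1/640 → 1/800 — 2 stops shorter (darker).
Aperture: f/5 → f/4.5 → f/4 → f/3.5 → f/3.2 → f/2.8 → f/2.5 → f/2.2 → f/2 → f/1.8 → f/1.6 → f/1.4 → f/1.2 — 4 stops larger aperture (brighter).
Net change so far: 2 stops brighter. Offset with the ISO: 10000 → 8000 → 6400 → 5000 → 4000 → 3200 → 2500.

ISO 2500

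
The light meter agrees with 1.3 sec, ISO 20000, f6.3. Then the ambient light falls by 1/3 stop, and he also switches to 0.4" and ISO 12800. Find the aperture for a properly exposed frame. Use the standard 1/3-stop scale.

Scene light: 1/3 stop darker.
Shutter speed: 1.3 → 1 → 0.8 → 0.6 → 0.5 → 0.4 — 1 2/3 stops faster (darker).
ISO: 20000 → 16000 → 12800 — 2/3 stop lower (darker).
Net so far: 2 2/3 stops darker. Aperture: f/6.3 → f/5.6 → f/5 → f/4.5 → f/4 → f/3.5 → f/3.2 → f/2.8 → f/2.5.

f/2.5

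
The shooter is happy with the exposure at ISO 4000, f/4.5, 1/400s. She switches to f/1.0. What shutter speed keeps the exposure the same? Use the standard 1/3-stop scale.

Aperture: f/4.5 → f/4 → f/3.5 → f/3.2 → f/2.8 → f/2.5 → f/2.2 → f/2 → f/1.8 → f/1.6 → f/1.4 → f/1.2 → f/1.1 → f/1.0 — 4 1/3 stops wider (brighter).
Need 4 1/3 stops darker from the shutter speed: 1/400 → 1/500 → 1/640 → 1/800 → 1/1000 → 1/1250 → 1/1600 → 1/2000 → 1/2500 → 1/3200 → 1/4000 → 1/5000 → 1/6400 → 1/8000.

1/8000s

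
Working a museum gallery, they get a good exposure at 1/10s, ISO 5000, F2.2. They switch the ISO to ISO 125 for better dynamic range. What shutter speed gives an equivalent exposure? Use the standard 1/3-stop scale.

ISO: 5000 → 4000 → 3200 → 2500 → 2000 → 1600 → 1250 → 1000 → 800 → 640 → 500 → 400 → 320 → 250 → 200 → 160 → 125 — 5 1/3 stops dropped (darker).
Need 5 1/3 stops brighter from the shutter speed: 1/10 → 1/8 → 1/6 → 1/5 → 1/4 → 0.3 → 0.4 → 0.5 → 0.6 → 0.8 → 1 → 1.3 → 1.6 → 2 → 2.5 → 3.2 → 4.

4 s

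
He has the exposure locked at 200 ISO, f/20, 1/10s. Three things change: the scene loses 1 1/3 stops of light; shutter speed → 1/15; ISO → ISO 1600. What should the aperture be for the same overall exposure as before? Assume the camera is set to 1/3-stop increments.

f/29

Scene light: 1 1/3 stops darker.
Shutter speed: 1/10 → 1/13 → 1/15 — 2/3 stop faster (darker).
ISO: 200 → 250 → 320 → 400 → 500 → 640 → 800 → 1000 → 1250 → 1600 — 3 stops raised (brighter).
Net so far: 1 stop brighter. Aperture: f/20 → f/22 → f/25 → f/29.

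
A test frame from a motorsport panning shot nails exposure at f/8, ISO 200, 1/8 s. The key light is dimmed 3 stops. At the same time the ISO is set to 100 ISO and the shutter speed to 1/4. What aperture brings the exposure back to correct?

f/2.8

Scene light: 3 stops darker.
ISO: 200 → 100 — 1 stop lower (darker).
Shutter speed: 1/8 → 1/4 — 1 stop longer (brighter).
Net so far: 3 stops darker. Aperture: f/8 → f/5.6 → f/4 → f/2.8.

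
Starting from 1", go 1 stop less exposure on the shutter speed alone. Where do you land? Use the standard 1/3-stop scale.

0.5 s

Shutter speed: 1 → 0.8 → 0.6 → 0.5 — 1 stop shorter (darker).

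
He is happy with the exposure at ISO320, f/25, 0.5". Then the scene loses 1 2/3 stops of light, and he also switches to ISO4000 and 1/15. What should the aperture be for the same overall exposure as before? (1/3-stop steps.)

Scene light: 1 2/3 stops darker.
ISO: 320 → 400 → 500 → 640 → 800 → 1000 → 1250 → 1600 → 2000 → 2500 → 3200 → 4000 — 3 2/3 stops higher (brighter).
Shutter speed: 0.5 → 0.4 → 0.3 → 1/4 → 1/5 → 1/6 → 1/8 → 1/10 → 1/13 → 1/15 — 3 stops shorter (darker).
Net so far: 1 stop darker. Aperture: f/25 → f/22 → f/20 → f/18.

f/18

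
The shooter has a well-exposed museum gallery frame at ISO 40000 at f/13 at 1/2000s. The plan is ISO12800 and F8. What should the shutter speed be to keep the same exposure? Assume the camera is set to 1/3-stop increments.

1/1600s

ISO: 40000 → 32000 → 25600 → 20000 → 16000 → 12800 — 1 2/3 stops dropped (darker).
Aperture: f/13 → f/11 → f/10 → f/9 → f/8 — 1 1/3 stops wider (brighter).
Net change so far: 1/3 stop darker. Offset with the shutter speed: 1/2000 → 1/1600.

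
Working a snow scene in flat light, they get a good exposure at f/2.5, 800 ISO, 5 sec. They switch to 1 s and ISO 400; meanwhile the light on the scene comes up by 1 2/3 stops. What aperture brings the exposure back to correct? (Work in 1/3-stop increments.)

Scene light: 1 2/3 stops brighter.
Shutter speed: 5 → 4 → 3.2 → 2.5 → 2 → 1.6 → 1.3 → 1 — 2 1/3 stops shorter (darker).
ISO: 800 → 640 → 500 → 400 — 1 stop dropped (darker).
Net so far: 1 2/3 stops darker. Aperture: f/2.5 → f/2.2 → f/2 → f/1.8 → f/1.6 → f/1.4.

f/1.4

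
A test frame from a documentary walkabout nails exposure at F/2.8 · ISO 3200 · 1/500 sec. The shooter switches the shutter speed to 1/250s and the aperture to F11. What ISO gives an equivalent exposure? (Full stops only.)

Shutter speed: 1/500 → 1/250 — 1 stop slower (brighter).
Aperture: f/2.8 → f/4 → f/5.6 → f/8 → f/11 — 4 stops narrower (darker).
Net change so far: 3 stops darker. Offset with the ISO: 3200 → 6400 → 12800 → 25600.

ISO 25600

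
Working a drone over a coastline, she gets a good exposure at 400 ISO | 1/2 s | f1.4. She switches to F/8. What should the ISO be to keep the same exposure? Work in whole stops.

ISO 12800

Aperture: f/1.4 → f/2 → f/2.8 → f/4 → f/5.6 → f/8 — 5 stops narrower (darker).
Need 5 stops brighter from the ISO: 400 → 800 → 1600 → 3200 → 6400 → 12800.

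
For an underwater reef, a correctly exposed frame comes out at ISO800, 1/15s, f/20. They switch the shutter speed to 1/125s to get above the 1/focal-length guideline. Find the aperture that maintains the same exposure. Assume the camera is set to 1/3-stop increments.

Shutter speed: 1/15 → 1/20 → 1/25 → 1/30 → 1/40 → 1/50 → 1/60 → 1/80 → 1/100 → 1/125 — 3 stops faster (darker).
Need 3 stops brighter from the aperture: f/20 → f/18 → f/16 → f/14 → f/13 → f/11 → f/10 → f/9 → f/8 → f/7.1.

f/7.1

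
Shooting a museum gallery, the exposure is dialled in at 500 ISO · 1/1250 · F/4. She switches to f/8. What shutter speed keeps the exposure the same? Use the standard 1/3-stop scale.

1/320s

Aperture: f/4 → f/4.5 → f/5 → f/5.6 → f/6.3 → f/7.1 → f/8 — 2 stops smaller aperture (darker).
Need 2 stops brighter from the shutter speed: 1/1250 → 1/1000 → 1/800 → 1/640 → 1/500 → 1/400 → 1/320.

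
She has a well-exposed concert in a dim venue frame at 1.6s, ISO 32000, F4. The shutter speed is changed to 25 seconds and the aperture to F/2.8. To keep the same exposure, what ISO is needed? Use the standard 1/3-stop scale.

ISO 1000

Shutter speed: 1.6 → 2 → 2.5 → 3.2 → 4 → 5 → 6 → 8 → 10 → 13 → 15 → 20 → 25 — 4 stops longer (brighter).
Aperture: f/4 → f/3.5 → f/3.2 → f/2.8 — 1 stop opened up (brighter).
Net change so far: 5 stops brighter. Offset with the ISO: 32000 → 25600 → 20000 → 16000 → 12800 → 10000 → 8000 → 6400 → 5000 → 4000 → 3200 → 2500 → 2000 → 1600 → 1250 → 1000.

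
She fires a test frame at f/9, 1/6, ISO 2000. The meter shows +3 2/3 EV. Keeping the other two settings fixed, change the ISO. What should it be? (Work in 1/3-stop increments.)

ISO 160

Overexposed by 3 2/3 stops → need 3 2/3 stops darker.
ISO: 2000 → 1600 → 1250 → 1000 → 800 → 640 → 500 → 400 → 320 → 250 → 200 → 160.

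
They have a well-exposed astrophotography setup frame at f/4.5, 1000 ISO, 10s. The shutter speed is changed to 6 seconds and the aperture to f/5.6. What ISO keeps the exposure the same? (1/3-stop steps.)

ISO 2500

Shutter speed: 10 → 8 → 6 — 2/3 stop faster (darker).
Aperture: f/4.5 → f/5 → f/5.6 — 2/3 stop narrower (darker).
Net change so far: 1 1/3 stops darker. Offset with the ISO: 1000 → 1250 → 1600 → 2000 → 2500.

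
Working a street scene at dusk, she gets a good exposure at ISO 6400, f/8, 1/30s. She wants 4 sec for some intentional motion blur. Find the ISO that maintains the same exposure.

Shutter speed: 1/30 → 1/15 → 1/8 → 1/4 → 1/2 → 1 → 2 → 4 — 7 stops slower (brighter).
Need 7 stops darker from the ISO: 6400 → 3200 → 1600 → 800 → 400 → 200 → 100 → 50.

ISO 50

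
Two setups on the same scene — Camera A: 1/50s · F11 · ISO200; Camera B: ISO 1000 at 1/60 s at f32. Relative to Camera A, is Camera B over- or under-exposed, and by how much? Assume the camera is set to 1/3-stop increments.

1 stop darker

Aperture: f/11 → f/13 → f/14 → f/16 → f/18 → f/20 → f/22 → f/25 → f/29 → f/32 — 3 stops smaller aperture (darker).
Shutter speed: 1/50 → 1/60 — 1/3 stop shorter (darker).
ISO: 200 → 250 → 320 → 400 → 500 → 640 → 800 → 1000 — 2 1/3 stops raised (brighter).
Net: −3 −1/3 +2 1/3 = −1 stop.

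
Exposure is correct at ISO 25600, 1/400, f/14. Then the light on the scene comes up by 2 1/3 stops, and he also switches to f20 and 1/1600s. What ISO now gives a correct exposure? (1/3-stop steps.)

Scene light: 2 1/3 stops brighter.
Aperture: f/14 → f/16 → f/18 → f/20 — 1 stop stopped down (darker).
Shutter speed: 1/400 → 1/500 → 1/640 → 1/800 → 1/1000 → 1/1250 → 1/1600 — 2 stops shorter (darker).
Net so far: 2/3 stop darker. ISO: 25600 → 32000 → 40000.

ISO 40000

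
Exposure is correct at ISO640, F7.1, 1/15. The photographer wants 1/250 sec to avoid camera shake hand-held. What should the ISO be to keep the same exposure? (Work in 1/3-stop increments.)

ISO 10000

Shutter speed: 1/15 → 1/20 → 1/25 → 1/30 → 1/40 → 1/50 → 1/60 → 1/80 → 1/100 → 1/125 → 1/160 → 1/200 → 1/250 — 4 stops shorter (darker).
Need 4 stops brighter from the ISO: 640 → 800 → 1000 → 1250 → 1600 → 2000 → 2500 → 3200 → 4000 → 5000 → 6400 → 8000 → 10000.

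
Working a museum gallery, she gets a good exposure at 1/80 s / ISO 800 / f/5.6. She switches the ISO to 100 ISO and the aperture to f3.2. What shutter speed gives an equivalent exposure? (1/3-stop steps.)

1/30s

ISO: 800 → 640 → 500 → 400 → 320 → 250 → 200 → 160 → 125 → 100 — 3 stops dropped (darker).
Aperture: f/5.6 → f/5 → f/4.5 → f/4 → f/3.5 → f/3.2 — 1 2/3 stops larger aperture (brighter).
Net change so far: 1 1/3 stops darker. Offset with the shutter speed: 1/80 → 1/60 → 1/50 → 1/40 → 1/30.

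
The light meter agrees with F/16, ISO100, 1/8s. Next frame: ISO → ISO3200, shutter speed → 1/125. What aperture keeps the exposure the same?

f/22

ISO: 100 → 200 → 400 → 800 → 1600 → 3200 — 5 stops higher (brighter).
Shutter speed: 1/8 → 1/15 → 1/30 → 1/60 → 1/125 — 4 stops faster (darker).
Net change so far: 1 stop brighter. Offset with the aperture: f/16 → f/22.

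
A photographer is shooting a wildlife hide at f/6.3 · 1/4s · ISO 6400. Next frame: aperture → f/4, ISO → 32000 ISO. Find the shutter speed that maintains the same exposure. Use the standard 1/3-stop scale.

1/50s

Aperture: f/6.3 → f/5.6 → f/5 → f/4.5 → f/4 — 1 1/3 stops larger aperture (brighter).
ISO: 6400 → 8000 → 10000 → 12800 → 16000 → 20000 → 25600 → 32000 — 2 1/3 stops higher (brighter).
Net change so far: 3 2/3 stops brighter. Offset with the shutter speed: 1/4 → 1/5 → 1/6 → 1/8 → 1/10 → 1/13 → 1/15 → 1/20 → 1/25 → 1/30 → 1/40 → 1/50.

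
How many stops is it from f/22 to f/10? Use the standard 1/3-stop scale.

f/22 → f/20 → f/18 → f/16 → f/14 → f/13 → f/11 → f/10 — count the steps: 7 third-stops = 2 1/3 stops.

2 1/3 stops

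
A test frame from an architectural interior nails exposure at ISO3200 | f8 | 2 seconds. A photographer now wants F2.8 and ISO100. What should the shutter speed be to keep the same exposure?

Aperture: f/8 → f/5.6 → f/4 → f/2.8 — 3 stops larger aperture (brighter).
ISO: 3200 → 1600 → 800 → 400 → 200 → 100 — 5 stops dropped (darker).
Net change so far: 2 stops darker. Offset with the shutter speed: 2 → 4 → 8.

8 s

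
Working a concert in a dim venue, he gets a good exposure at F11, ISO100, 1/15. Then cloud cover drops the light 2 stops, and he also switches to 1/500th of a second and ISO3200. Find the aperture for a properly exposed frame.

Scene light: 2 stops darker.
Shutter speed: 1/15 → 1/30 → 1/60 → 1/125 → 1/250 → 1/500 — 5 stops shorter (darker).
ISO: 100 → 200 → 400 → 800 → 1600 → 3200 — 5 stops raised (brighter).
Net so far: 2 stops darker. Aperture: f/11 → f/8 → f/5.6.

f/5.6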